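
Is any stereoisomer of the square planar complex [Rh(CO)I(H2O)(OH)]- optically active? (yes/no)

Systematic placement gives 3 geometric isomers: (CO/I trans, H2O/OH trans); (CO/OH trans, H2O/I trans); (CO/H2O trans, I/OH trans).
Each arrangement has an internal mirror plane or centre of symmetry, so none is chiral.

no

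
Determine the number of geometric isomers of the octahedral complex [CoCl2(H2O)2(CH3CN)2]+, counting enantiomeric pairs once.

5

There are 5 geometric isomers: Cl trans, H2O trans, CH3CN trans; Cl cis, H2O cis, CH3CN trans; Cl cis, H2O trans, CH3CN cis; Cl cis, H2O cis, CH3CN cis (chiral); Cl trans, H2O cis, CH3CN cis.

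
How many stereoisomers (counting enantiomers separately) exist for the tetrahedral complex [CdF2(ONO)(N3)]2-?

1

All four vertices of a tetrahedron are equivalent and mutually adjacent, so cis/trans isomerism cannot arise.
Only one geometric arrangement is possible.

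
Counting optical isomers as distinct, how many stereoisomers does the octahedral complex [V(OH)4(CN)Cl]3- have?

The distinct arrangements are (2 in all): CN and Cl mutually trans; CN and Cl mutually cis.
Each arrangement has an internal mirror plane or centre of symmetry, so none is chiral.

2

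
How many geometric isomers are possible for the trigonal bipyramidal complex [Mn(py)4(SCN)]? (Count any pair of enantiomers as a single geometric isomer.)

2

A trigonal bipyramid has two axial and three equatorial sites, which are chemically inequivalent.
Working through the distinct placements yields 2 geometric isomers: SCN axial; SCN equatorial.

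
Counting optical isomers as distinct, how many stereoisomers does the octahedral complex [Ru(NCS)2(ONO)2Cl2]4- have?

In an octahedral complex each vertex has one trans partner and four cis neighbours.
Systematic placement gives 5 geometric isomers: NCS trans, ONO trans, Cl trans; NCS cis, ONO cis, Cl trans; NCS cis, ONO trans, Cl cis; NCS cis, ONO cis, Cl cis (chiral); NCS trans, ONO cis, Cl cis.
One of these lacks any improper symmetry element and so occurs as an enantiomeric pair, giving 5 + 1 = 6 stereoisomers in total.

6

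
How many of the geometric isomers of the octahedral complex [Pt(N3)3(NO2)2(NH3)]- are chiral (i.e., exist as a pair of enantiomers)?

In an octahedral complex each vertex has one trans partner and four cis neighbours.
There are 3 geometric isomers: N3 mer, NO2 trans; N3 mer, NO2 cis; N3 fac, NO2 cis.
Each arrangement has an internal mirror plane or centre of symmetry, so none is chiral.

0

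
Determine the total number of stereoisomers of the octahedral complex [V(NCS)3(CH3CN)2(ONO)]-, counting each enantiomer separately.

An octahedron has six vertices in three trans pairs; every non-trans pair is cis.
The distinct arrangements are (3 in all): NCS mer, CH3CN trans; NCS fac, CH3CN cis; NCS mer, CH3CN cis.
Each arrangement has an internal mirror plane or centre of symmetry, so none is chiral.

3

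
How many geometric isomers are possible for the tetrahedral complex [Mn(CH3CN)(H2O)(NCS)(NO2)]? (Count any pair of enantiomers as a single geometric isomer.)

In a tetrahedral complex all four positions are equivalent and every pair of ligands is adjacent — there is no cis/trans distinction.
Only one geometric arrangement is possible; it has no improper symmetry element, so it exists as a pair of enantiomers (2 stereoisomers).

1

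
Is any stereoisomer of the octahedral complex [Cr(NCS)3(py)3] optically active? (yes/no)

no

The six octahedral sites form three mutually perpendicular trans pairs.
The distinct arrangements are (2 in all): NCS mer; NCS fac.
Each arrangement has an internal mirror plane or centre of symmetry, so none is chiral.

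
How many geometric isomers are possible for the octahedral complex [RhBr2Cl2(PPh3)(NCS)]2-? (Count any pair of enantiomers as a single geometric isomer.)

6

The distinct arrangements are (6 in all): Br trans, Cl trans; Br trans, Cl cis; Br cis, Cl cis (3 arrangements, 2 chiral); Br cis, Cl trans.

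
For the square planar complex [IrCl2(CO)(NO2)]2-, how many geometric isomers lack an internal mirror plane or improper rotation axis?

0

In a square planar complex each vertex has one trans partner and two cis neighbours.
The distinct arrangements are (2 in all): Cl cis; Cl trans.
Each arrangement has an internal mirror plane or centre of symmetry, so none is chiral.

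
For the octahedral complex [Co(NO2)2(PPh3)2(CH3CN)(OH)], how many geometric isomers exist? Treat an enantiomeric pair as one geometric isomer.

6

There are 6 geometric isomers: NO2 cis, PPh3 trans; NO2 cis, PPh3 cis (3 arrangements, 2 chiral); NO2 trans, PPh3 trans; NO2 trans, PPh3 cis.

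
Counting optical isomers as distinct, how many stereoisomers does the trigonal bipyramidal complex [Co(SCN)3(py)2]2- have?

3

In a trigonal bipyramid the two axial positions differ from the three equatorial ones.
There are 3 geometric isomers: py both equatorial; py one axial, one equatorial; py both axial.
Each arrangement has an internal mirror plane or centre of symmetry, so none is chiral.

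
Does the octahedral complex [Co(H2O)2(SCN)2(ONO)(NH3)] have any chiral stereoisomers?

yes

In an octahedral complex each vertex has one trans partner and four cis neighbours.
Working through the distinct placements yields 6 geometric isomers: H2O trans, SCN trans; H2O trans, SCN cis; H2O cis, SCN trans; H2O cis, SCN cis (3 arrangements, 2 chiral).
Of these, 2 lack any improper symmetry element and so occur as enantiomeric pairs, giving 6 + 2 = 8 stereoisomers in total.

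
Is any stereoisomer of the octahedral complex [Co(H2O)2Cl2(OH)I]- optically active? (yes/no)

yes

In an octahedral complex each vertex has one trans partner and four cis neighbours.
Working through the distinct placements yields 6 geometric isomers: H2O trans, Cl trans; H2O cis, Cl trans; H2O cis, Cl cis (3 arrangements, 2 chiral); H2O trans, Cl cis.
Of these, 2 lack any improper symmetry element and so occur as enantiomeric pairs, giving 6 + 2 = 8 stereoisomers in total.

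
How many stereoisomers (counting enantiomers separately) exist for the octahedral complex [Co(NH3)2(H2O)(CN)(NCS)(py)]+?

Exhaustive case analysis gives 9 geometric isomers.
Of these, 6 lack any improper symmetry element and so occur as enantiomeric pairs, giving 9 + 6 = 15 stereoisomers in total.

15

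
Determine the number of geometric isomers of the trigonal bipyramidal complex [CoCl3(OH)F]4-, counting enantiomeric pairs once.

4

In a trigonal bipyramid the two axial positions differ from the three equatorial ones.
There are 4 geometric isomers: OH equatorial, F equatorial; OH equatorial, F axial; OH axial, F equatorial; OH axial, F axial.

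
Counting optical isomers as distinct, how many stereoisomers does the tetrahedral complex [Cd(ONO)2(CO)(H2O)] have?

Only one geometric arrangement is possible.

1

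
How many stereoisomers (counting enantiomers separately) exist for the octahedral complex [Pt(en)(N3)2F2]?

4

In an octahedral complex each vertex has one trans partner and four cis neighbours.
Each en is bidentate and must span two cis positions.
Working through the distinct placements yields 3 geometric isomers: N3 cis, F trans; N3 cis, F cis (chiral); N3 trans, F cis.
One of these lacks any improper symmetry element and so occurs as an enantiomeric pair, giving 3 + 1 = 4 stereoisomers in total.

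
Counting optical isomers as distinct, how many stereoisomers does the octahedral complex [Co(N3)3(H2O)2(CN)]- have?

In an octahedral complex each vertex has one trans partner and four cis neighbours.
There are 3 geometric isomers: N3 mer, H2O cis; N3 mer, H2O trans; N3 fac, H2O cis.
Each arrangement has an internal mirror plane or centre of symmetry, so none is chiral.

3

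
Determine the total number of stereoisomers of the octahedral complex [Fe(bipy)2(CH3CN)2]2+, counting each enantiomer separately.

3

In an octahedral complex each vertex has one trans partner and four cis neighbours.
Each bipy is bidentate and must span two cis positions.
Systematic placement gives 2 geometric isomers: CH3CN trans; CH3CN cis (chiral).
One of these lacks any improper symmetry element and so occurs as an enantiomeric pair, giving 2 + 1 = 3 stereoisomers in total.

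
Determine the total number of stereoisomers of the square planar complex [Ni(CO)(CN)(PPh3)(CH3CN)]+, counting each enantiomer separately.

3

The distinct arrangements are (3 in all): (CH3CN/CO trans, CN/PPh3 trans); (CH3CN/PPh3 trans, CN/CO trans); (CH3CN/CN trans, CO/PPh3 trans).
Each arrangement has an internal mirror plane or centre of symmetry, so none is chiral.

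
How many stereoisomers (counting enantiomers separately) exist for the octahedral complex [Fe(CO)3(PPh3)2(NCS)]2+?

Working through the distinct placements yields 3 geometric isomers: CO mer, PPh3 trans; CO mer, PPh3 cis; CO fac, PPh3 cis.
Each arrangement has an internal mirror plane or centre of symmetry, so none is chiral.

3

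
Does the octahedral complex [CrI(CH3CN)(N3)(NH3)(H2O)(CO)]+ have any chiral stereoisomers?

yes

Placing the ligands in turn and identifying arrangements related by rotation or reflection leaves 15 distinct geometric isomers.
Of these, 15 lack any improper symmetry element and so occur as enantiomeric pairs, giving 15 + 15 = 30 stereoisomers in total.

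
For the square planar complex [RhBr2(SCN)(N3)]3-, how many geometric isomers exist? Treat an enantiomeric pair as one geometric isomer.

2

In a square planar complex each vertex has one trans partner and two cis neighbours.
Systematic placement gives 2 geometric isomers: Br cis; Br trans.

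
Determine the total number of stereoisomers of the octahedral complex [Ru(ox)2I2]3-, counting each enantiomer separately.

Each ox is bidentate and must span two cis positions.
There are 2 geometric isomers: I trans; I cis (chiral).
One of these lacks any improper symmetry element and so occurs as an enantiomeric pair, giving 2 + 1 = 3 stereoisomers in total.

3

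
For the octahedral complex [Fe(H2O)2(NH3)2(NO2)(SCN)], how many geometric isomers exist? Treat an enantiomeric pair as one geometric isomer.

Systematic placement gives 6 geometric isomers: H2O trans, NH3 trans; H2O trans, NH3 cis; H2O cis, NH3 cis (3 arrangements, 2 chiral); H2O cis, NH3 trans.

6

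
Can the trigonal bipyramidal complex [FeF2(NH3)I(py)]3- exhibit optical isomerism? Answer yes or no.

Systematic enumeration (placing each ligand type in turn and discarding arrangements equivalent by rotation or reflection) gives 7 geometric isomers.
Of these, 3 lack any improper symmetry element and so occur as enantiomeric pairs, giving 7 + 3 = 10 stereoisomers in total.

yes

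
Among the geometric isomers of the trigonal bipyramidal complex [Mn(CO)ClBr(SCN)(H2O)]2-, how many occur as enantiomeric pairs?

10

Placing the ligands in turn and identifying arrangements related by rotation or reflection leaves 10 distinct geometric isomers.
Of these, 10 lack any improper symmetry element and so occur as enantiomeric pairs, giving 10 + 10 = 20 stereoisomers in total.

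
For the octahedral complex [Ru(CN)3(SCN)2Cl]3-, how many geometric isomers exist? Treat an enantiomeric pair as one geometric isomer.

The distinct arrangements are (3 in all): CN mer, SCN trans; CN mer, SCN cis; CN fac, SCN cis.

3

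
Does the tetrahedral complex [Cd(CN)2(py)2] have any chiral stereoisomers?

no

Only one geometric arrangement is possible.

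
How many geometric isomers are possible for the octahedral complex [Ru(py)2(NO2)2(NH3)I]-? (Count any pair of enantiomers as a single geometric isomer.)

There are 6 geometric isomers: py trans, NO2 trans; py cis, NO2 cis (3 arrangements, 2 chiral); py trans, NO2 cis; py cis, NO2 trans.

6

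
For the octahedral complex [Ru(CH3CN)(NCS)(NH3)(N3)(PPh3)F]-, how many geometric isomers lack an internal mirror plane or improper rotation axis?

Systematic enumeration (placing each ligand type in turn and discarding arrangements equivalent by rotation or reflection) gives 15 geometric isomers.
Of these, 15 lack any improper symmetry element and so occur as enantiomeric pairs, giving 15 + 15 = 30 stereoisomers in total.

15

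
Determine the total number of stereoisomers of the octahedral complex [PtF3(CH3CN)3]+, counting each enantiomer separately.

2

In an octahedral complex each vertex has one trans partner and four cis neighbours.
Working through the distinct placements yields 2 geometric isomers: F mer; F fac.
Each arrangement has an internal mirror plane or centre of symmetry, so none is chiral.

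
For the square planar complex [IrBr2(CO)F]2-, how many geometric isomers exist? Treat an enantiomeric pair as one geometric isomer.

2

In a square planar complex each vertex has one trans partner and two cis neighbours.
Working through the distinct placements yields 2 geometric isomers: Br cis; Br trans.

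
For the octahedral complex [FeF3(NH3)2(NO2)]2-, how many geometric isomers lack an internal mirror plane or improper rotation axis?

An octahedron has six vertices in three trans pairs; every non-trans pair is cis.
There are 3 geometric isomers: F mer, NH3 cis; F mer, NH3 trans; F fac, NH3 cis.
Each arrangement has an internal mirror plane or centre of symmetry, so none is chiral.

0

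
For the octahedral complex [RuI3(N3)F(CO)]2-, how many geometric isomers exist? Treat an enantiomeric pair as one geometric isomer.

An octahedron has six vertices in three trans pairs; every non-trans pair is cis.
There are 4 geometric isomers: I mer (3 arrangements); I fac (chiral).

4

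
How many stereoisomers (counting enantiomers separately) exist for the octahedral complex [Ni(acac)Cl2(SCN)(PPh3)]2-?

6

Each acac is bidentate and must span two cis positions.
The distinct arrangements are (4 in all): Cl trans; Cl cis (3 arrangements, 2 chiral).
Of these, 2 lack any improper symmetry element and so occur as enantiomeric pairs, giving 4 + 2 = 6 stereoisomers in total.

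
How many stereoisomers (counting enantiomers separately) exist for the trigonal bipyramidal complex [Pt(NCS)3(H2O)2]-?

A trigonal bipyramid has two axial and three equatorial sites, which are chemically inequivalent.
There are 3 geometric isomers: H2O both axial; H2O one axial, one equatorial; H2O both equatorial.
Each arrangement has an internal mirror plane or centre of symmetry, so none is chiral.

3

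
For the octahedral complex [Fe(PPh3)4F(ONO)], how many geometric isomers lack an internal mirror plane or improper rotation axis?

0

There are 2 geometric isomers: F and ONO mutually trans; F and ONO mutually cis.
Each arrangement has an internal mirror plane or centre of symmetry, so none is chiral.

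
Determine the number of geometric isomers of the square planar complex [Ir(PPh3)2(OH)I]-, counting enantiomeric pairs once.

In a square planar complex each vertex has one trans partner and two cis neighbours.
There are 2 geometric isomers: PPh3 cis; PPh3 trans.

2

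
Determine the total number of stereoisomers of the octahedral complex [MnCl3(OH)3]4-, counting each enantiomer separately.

The distinct arrangements are (2 in all): Cl mer; Cl fac.
Each arrangement has an internal mirror plane or centre of symmetry, so none is chiral.

2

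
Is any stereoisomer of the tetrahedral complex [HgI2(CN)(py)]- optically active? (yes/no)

Only one geometric arrangement is possible.

no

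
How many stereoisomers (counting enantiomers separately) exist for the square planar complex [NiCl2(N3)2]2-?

2

The distinct arrangements are (2 in all): Cl cis; Cl trans.
Each arrangement has an internal mirror plane or centre of symmetry, so none is chiral.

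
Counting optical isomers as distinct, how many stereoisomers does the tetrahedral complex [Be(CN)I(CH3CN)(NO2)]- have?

2

In a tetrahedral complex all four positions are equivalent and every pair of ligands is adjacent — there is no cis/trans distinction.
Only one geometric arrangement is possible; it has no improper symmetry element, so it exists as a pair of enantiomers (2 stereoisomers).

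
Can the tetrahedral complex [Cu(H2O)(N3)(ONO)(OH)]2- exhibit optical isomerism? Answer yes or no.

In a tetrahedral complex all four positions are equivalent and every pair of ligands is adjacent — there is no cis/trans distinction.
Only one geometric arrangement is possible; it has no improper symmetry element, so it exists as a pair of enantiomers (2 stereoisomers).

yes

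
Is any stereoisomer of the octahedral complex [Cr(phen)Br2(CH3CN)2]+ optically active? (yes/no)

yes

In an octahedral complex each vertex has one trans partner and four cis neighbours.
Each phen is bidentate and must span two cis positions.
Working through the distinct placements yields 3 geometric isomers: Br trans, CH3CN cis; Br cis, CH3CN cis (chiral); Br cis, CH3CN trans.
One of these lacks any improper symmetry element and so occurs as an enantiomeric pair, giving 3 + 1 = 4 stereoisomers in total.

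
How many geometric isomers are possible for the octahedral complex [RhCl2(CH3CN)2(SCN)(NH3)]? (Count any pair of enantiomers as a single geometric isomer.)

The distinct arrangements are (6 in all): Cl trans, CH3CN trans; Cl cis, CH3CN trans; Cl cis, CH3CN cis (3 arrangements, 2 chiral); Cl trans, CH3CN cis.

6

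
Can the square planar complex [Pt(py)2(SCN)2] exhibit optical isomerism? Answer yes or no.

In a square planar complex each vertex has one trans partner and two cis neighbours.
Working through the distinct placements yields 2 geometric isomers: py cis; py trans.
Each arrangement has an internal mirror plane or centre of symmetry, so none is chiral.

no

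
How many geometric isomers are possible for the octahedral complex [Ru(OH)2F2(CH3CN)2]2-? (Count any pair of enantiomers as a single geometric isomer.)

5

The distinct arrangements are (5 in all): OH trans, F trans, CH3CN trans; OH cis, F cis, CH3CN trans; OH trans, F cis, CH3CN cis; OH cis, F cis, CH3CN cis (chiral); OH cis, F trans, CH3CN cis.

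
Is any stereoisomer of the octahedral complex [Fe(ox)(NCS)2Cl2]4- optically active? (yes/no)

yes

The six octahedral sites form three mutually perpendicular trans pairs.
Each ox is bidentate and must span two cis positions.
There are 3 geometric isomers: NCS cis, Cl trans; NCS cis, Cl cis (chiral); NCS trans, Cl cis.
One of these lacks any improper symmetry element and so occurs as an enantiomeric pair, giving 3 + 1 = 4 stereoisomers in total.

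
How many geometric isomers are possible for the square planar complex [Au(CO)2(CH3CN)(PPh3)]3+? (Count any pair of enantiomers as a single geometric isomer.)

The distinct arrangements are (2 in all): CO cis; CO trans.

2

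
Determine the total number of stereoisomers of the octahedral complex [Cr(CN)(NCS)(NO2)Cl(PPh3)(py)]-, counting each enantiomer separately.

30

An octahedron has six vertices in three trans pairs; every non-trans pair is cis.
Exhaustive case analysis gives 15 geometric isomers.
Of these, 15 lack any improper symmetry element and so occur as enantiomeric pairs, giving 15 + 15 = 30 stereoisomers in total.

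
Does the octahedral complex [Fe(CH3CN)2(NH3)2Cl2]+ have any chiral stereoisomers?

yes

Systematic placement gives 5 geometric isomers: CH3CN trans, NH3 trans, Cl trans; CH3CN trans, NH3 cis, Cl cis; CH3CN cis, NH3 trans, Cl cis; CH3CN cis, NH3 cis, Cl cis (chiral); CH3CN cis, NH3 cis, Cl trans.
One of these lacks any improper symmetry element and so occurs as an enantiomeric pair, giving 5 + 1 = 6 stereoisomers in total.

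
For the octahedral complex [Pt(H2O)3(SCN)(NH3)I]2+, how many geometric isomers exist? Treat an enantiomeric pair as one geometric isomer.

In an octahedral complex each vertex has one trans partner and four cis neighbours.
Working through the distinct placements yields 4 geometric isomers: H2O mer (3 arrangements); H2O fac (chiral).

4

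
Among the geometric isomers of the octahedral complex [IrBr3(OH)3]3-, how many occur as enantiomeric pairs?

0

Systematic placement gives 2 geometric isomers: Br mer; Br fac.
Each arrangement has an internal mirror plane or centre of symmetry, so none is chiral.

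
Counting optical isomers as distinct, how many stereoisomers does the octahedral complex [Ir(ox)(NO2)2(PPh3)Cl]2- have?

6

The six octahedral sites form three mutually perpendicular trans pairs.
Each ox is bidentate and must span two cis positions.
Systematic placement gives 4 geometric isomers: NO2 cis (3 arrangements, 2 chiral); NO2 trans.
Of these, 2 lack any improper symmetry element and so occur as enantiomeric pairs, giving 4 + 2 = 6 stereoisomers in total.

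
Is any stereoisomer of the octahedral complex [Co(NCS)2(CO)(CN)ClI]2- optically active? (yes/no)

yes

Exhaustive case analysis gives 9 geometric isomers.
Of these, 6 lack any improper symmetry element and so occur as enantiomeric pairs, giving 9 + 6 = 15 stereoisomers in total.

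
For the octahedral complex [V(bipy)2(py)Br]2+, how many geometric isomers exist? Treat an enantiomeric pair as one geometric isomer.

2

Each bipy is bidentate and must span two cis positions.
The distinct arrangements are (2 in all): py and Br mutually cis (chiral); py and Br mutually trans.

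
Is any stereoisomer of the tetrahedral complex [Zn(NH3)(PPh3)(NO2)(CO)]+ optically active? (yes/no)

In a tetrahedral complex all four positions are equivalent and every pair of ligands is adjacent — there is no cis/trans distinction.
Only one geometric arrangement is possible; it has no improper symmetry element, so it exists as a pair of enantiomers (2 stereoisomers).

yes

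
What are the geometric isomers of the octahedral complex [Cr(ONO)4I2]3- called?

cis and trans

Systematic placement gives 2 geometric isomers: I trans; I cis.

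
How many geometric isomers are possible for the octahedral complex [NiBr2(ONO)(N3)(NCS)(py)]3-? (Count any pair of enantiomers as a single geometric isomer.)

The six octahedral sites form three mutually perpendicular trans pairs.
Placing the ligands in turn and identifying arrangements related by rotation or reflection leaves 9 distinct geometric isomers.

9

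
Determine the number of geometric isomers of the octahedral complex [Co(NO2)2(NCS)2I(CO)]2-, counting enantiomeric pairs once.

The six octahedral sites form three mutually perpendicular trans pairs.
Systematic placement gives 6 geometric isomers: NO2 trans, NCS trans; NO2 cis, NCS cis (3 arrangements, 2 chiral); NO2 trans, NCS cis; NO2 cis, NCS trans.

6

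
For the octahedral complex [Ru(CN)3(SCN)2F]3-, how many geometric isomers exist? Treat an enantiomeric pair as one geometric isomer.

The six octahedral sites form three mutually perpendicular trans pairs.
Systematic placement gives 3 geometric isomers: CN mer, SCN trans; CN mer, SCN cis; CN fac, SCN cis.

3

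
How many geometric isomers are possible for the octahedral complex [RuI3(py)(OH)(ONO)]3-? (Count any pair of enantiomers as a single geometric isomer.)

The six octahedral sites form three mutually perpendicular trans pairs.
There are 4 geometric isomers: I mer (3 arrangements); I fac (chiral).

4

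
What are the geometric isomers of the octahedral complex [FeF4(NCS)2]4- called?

Working through the distinct placements yields 2 geometric isomers: NCS trans; NCS cis.

cis and trans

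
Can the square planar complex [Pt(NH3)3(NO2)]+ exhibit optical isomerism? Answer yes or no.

no

A square has two trans pairs of vertices; adjacent vertices are cis.
Only one geometric arrangement is possible.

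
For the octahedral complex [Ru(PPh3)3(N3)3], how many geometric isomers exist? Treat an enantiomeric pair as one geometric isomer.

2

The six octahedral sites form three mutually perpendicular trans pairs.
There are 2 geometric isomers: PPh3 mer; PPh3 fac.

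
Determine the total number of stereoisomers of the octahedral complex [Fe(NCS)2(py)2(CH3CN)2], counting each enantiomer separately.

In an octahedral complex each vertex has one trans partner and four cis neighbours.
The distinct arrangements are (5 in all): NCS trans, py trans, CH3CN trans; NCS cis, py cis, CH3CN trans; NCS cis, py trans, CH3CN cis; NCS cis, py cis, CH3CN cis (chiral); NCS trans, py cis, CH3CN cis.
One of these lacks any improper symmetry element and so occurs as an enantiomeric pair, giving 5 + 1 = 6 stereoisomers in total.

6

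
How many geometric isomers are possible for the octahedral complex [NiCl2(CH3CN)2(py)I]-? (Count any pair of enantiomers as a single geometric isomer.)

6

In an octahedral complex each vertex has one trans partner and four cis neighbours.
Working through the distinct placements yields 6 geometric isomers: Cl trans, CH3CN trans; Cl cis, CH3CN trans; Cl cis, CH3CN cis (3 arrangements, 2 chiral); Cl trans, CH3CN cis.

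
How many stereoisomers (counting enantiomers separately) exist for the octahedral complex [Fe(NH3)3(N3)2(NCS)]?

The distinct arrangements are (3 in all): NH3 mer, N3 trans; NH3 mer, N3 cis; NH3 fac, N3 cis.
Each arrangement has an internal mirror plane or centre of symmetry, so none is chiral.

3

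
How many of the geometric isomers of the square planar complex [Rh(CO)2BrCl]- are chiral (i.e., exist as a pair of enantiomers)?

0

The distinct arrangements are (2 in all): CO cis; CO trans.
Each arrangement has an internal mirror plane or centre of symmetry, so none is chiral.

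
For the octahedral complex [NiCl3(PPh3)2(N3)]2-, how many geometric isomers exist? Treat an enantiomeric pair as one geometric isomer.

An octahedron has six vertices in three trans pairs; every non-trans pair is cis.
Working through the distinct placements yields 3 geometric isomers: Cl mer, PPh3 trans; Cl mer, PPh3 cis; Cl fac, PPh3 cis.

3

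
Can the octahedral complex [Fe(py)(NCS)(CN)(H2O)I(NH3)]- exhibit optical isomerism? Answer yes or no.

yes

In an octahedral complex each vertex has one trans partner and four cis neighbours.
Exhaustive case analysis gives 15 geometric isomers.
Of these, 15 lack any improper symmetry element and so occur as enantiomeric pairs, giving 15 + 15 = 30 stereoisomers in total.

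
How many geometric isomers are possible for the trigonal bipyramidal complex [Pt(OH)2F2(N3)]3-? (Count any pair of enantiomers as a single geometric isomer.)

5

Exhaustive case analysis gives 5 geometric isomers.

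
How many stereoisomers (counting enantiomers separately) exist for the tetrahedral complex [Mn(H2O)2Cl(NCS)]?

1

All four vertices of a tetrahedron are equivalent and mutually adjacent, so cis/trans isomerism cannot arise.
Only one geometric arrangement is possible.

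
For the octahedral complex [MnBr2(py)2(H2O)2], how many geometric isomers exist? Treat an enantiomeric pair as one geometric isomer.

In an octahedral complex each vertex has one trans partner and four cis neighbours.
Working through the distinct placements yields 5 geometric isomers: Br trans, py trans, H2O trans; Br trans, py cis, H2O cis; Br cis, py trans, H2O cis; Br cis, py cis, H2O cis (chiral); Br cis, py cis, H2O trans.

5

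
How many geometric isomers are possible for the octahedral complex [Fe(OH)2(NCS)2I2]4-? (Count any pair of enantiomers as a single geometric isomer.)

Working through the distinct placements yields 5 geometric isomers: OH trans, NCS trans, I trans; OH cis, NCS cis, I trans; OH trans, NCS cis, I cis; OH cis, NCS cis, I cis (chiral); OH cis, NCS trans, I cis.

5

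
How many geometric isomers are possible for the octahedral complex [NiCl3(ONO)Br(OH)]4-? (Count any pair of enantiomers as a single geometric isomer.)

An octahedron has six vertices in three trans pairs; every non-trans pair is cis.
There are 4 geometric isomers: Cl mer (3 arrangements); Cl fac (chiral).

4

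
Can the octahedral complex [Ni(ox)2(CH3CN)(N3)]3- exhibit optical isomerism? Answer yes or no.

yes

An octahedron has six vertices in three trans pairs; every non-trans pair is cis.
Each ox is bidentate and must span two cis positions.
The distinct arrangements are (2 in all): CH3CN and N3 mutually trans; CH3CN and N3 mutually cis (chiral).
One of these lacks any improper symmetry element and so occurs as an enantiomeric pair, giving 2 + 1 = 3 stereoisomers in total.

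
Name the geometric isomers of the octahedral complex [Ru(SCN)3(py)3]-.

fac and mer

The six octahedral sites form three mutually perpendicular trans pairs.
There are 2 geometric isomers: SCN mer; SCN fac.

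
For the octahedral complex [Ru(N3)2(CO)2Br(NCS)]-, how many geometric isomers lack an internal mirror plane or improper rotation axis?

An octahedron has six vertices in three trans pairs; every non-trans pair is cis.
Working through the distinct placements yields 6 geometric isomers: N3 cis, CO cis (3 arrangements, 2 chiral); N3 trans, CO cis; N3 cis, CO trans; N3 trans, CO trans.
Of these, 2 lack any improper symmetry element and so occur as enantiomeric pairs, giving 6 + 2 = 8 stereoisomers in total.

2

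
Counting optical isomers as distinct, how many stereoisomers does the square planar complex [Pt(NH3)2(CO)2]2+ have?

In a square planar complex each vertex has one trans partner and two cis neighbours.
There are 2 geometric isomers: NH3 cis; NH3 trans.
Each arrangement has an internal mirror plane or centre of symmetry, so none is chiral.

2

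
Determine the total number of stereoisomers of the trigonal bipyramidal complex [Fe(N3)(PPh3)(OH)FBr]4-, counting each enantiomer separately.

20

A trigonal bipyramid has two axial and three equatorial sites, which are chemically inequivalent.
Placing the ligands in turn and identifying arrangements related by rotation or reflection leaves 10 distinct geometric isomers.
Of these, 10 lack any improper symmetry element and so occur as enantiomeric pairs, giving 10 + 10 = 20 stereoisomers in total.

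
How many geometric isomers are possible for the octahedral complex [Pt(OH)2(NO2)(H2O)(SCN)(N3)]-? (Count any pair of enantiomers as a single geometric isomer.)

An octahedron has six vertices in three trans pairs; every non-trans pair is cis.
Systematic enumeration (placing each ligand type in turn and discarding arrangements equivalent by rotation or reflection) gives 9 geometric isomers.

9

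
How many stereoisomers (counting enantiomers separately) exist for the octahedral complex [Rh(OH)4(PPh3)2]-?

An octahedron has six vertices in three trans pairs; every non-trans pair is cis.
Systematic placement gives 2 geometric isomers: PPh3 trans; PPh3 cis.
Each arrangement has an internal mirror plane or centre of symmetry, so none is chiral.

2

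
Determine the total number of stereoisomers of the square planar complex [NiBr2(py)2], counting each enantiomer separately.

2

There are 2 geometric isomers: Br cis; Br trans.
Each arrangement has an internal mirror plane or centre of symmetry, so none is chiral.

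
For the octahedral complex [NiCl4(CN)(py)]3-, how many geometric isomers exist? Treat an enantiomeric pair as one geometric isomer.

The six octahedral sites form three mutually perpendicular trans pairs.
Systematic placement gives 2 geometric isomers: CN and py mutually cis; CN and py mutually trans.

2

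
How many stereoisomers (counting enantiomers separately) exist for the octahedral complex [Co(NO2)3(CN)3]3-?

2

In an octahedral complex each vertex has one trans partner and four cis neighbours.
Working through the distinct placements yields 2 geometric isomers: NO2 mer; NO2 fac.
Each arrangement has an internal mirror plane or centre of symmetry, so none is chiral.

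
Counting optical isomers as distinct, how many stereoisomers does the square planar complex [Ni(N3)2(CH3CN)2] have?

There are 2 geometric isomers: N3 cis; N3 trans.
Each arrangement has an internal mirror plane or centre of symmetry, so none is chiral.

2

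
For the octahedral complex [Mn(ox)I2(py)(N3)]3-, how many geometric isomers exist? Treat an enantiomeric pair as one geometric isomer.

The six octahedral sites form three mutually perpendicular trans pairs.
Each ox is bidentate and must span two cis positions.
Working through the distinct placements yields 4 geometric isomers: I trans; I cis (3 arrangements, 2 chiral).

4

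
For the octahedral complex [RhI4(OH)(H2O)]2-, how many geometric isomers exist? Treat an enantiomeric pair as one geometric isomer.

The distinct arrangements are (2 in all): OH and H2O mutually cis; OH and H2O mutually trans.

2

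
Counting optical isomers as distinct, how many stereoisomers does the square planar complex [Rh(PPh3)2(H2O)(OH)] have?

2

A square has two trans pairs of vertices; adjacent vertices are cis.
Systematic placement gives 2 geometric isomers: PPh3 cis; PPh3 trans.
Each arrangement has an internal mirror plane or centre of symmetry, so none is chiral.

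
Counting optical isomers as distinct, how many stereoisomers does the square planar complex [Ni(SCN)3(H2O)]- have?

1

Only one geometric arrangement is possible.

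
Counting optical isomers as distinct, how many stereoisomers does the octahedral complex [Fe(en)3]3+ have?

In an octahedral complex each vertex has one trans partner and four cis neighbours.
Each en is bidentate and must span two cis positions.
Only one geometric arrangement is possible; it has no improper symmetry element, so it exists as a pair of enantiomers (2 stereoisomers).

2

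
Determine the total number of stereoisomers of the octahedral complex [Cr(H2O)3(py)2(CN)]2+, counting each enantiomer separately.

3

Systematic placement gives 3 geometric isomers: H2O mer, py trans; H2O fac, py cis; H2O mer, py cis.
Each arrangement has an internal mirror plane or centre of symmetry, so none is chiral.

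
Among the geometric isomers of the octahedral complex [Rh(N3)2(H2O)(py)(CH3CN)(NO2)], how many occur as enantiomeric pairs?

In an octahedral complex each vertex has one trans partner and four cis neighbours.
Exhaustive case analysis gives 9 geometric isomers.
Of these, 6 lack any improper symmetry element and so occur as enantiomeric pairs, giving 9 + 6 = 15 stereoisomers in total.

6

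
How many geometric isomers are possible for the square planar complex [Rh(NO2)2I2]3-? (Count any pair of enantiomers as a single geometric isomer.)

2

In a square planar complex each vertex has one trans partner and two cis neighbours.
Systematic placement gives 2 geometric isomers: NO2 cis; NO2 trans.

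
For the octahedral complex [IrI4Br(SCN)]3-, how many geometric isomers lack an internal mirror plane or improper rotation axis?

In an octahedral complex each vertex has one trans partner and four cis neighbours.
There are 2 geometric isomers: Br and SCN mutually cis; Br and SCN mutually trans.
Each arrangement has an internal mirror plane or centre of symmetry, so none is chiral.

0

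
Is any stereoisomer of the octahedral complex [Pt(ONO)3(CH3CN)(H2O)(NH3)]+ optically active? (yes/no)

There are 4 geometric isomers: ONO mer (3 arrangements); ONO fac (chiral).
One of these lacks any improper symmetry element and so occurs as an enantiomeric pair, giving 4 + 1 = 5 stereoisomers in total.

yes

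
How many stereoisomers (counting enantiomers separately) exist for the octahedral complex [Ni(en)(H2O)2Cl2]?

In an octahedral complex each vertex has one trans partner and four cis neighbours.
Each en is bidentate and must span two cis positions.
There are 3 geometric isomers: H2O cis, Cl trans; H2O cis, Cl cis (chiral); H2O trans, Cl cis.
One of these lacks any improper symmetry element and so occurs as an enantiomeric pair, giving 3 + 1 = 4 stereoisomers in total.

4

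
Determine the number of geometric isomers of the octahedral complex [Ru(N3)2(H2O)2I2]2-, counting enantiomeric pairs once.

Working through the distinct placements yields 5 geometric isomers: N3 trans, H2O trans, I trans; N3 cis, H2O trans, I cis; N3 trans, H2O cis, I cis; N3 cis, H2O cis, I cis (chiral); N3 cis, H2O cis, I trans.

5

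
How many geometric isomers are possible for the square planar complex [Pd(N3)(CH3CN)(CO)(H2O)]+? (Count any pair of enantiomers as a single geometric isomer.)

3

In a square planar complex each vertex has one trans partner and two cis neighbours.
Working through the distinct placements yields 3 geometric isomers: (CH3CN/H2O trans, CO/N3 trans); (CH3CN/N3 trans, CO/H2O trans); (CH3CN/CO trans, H2O/N3 trans).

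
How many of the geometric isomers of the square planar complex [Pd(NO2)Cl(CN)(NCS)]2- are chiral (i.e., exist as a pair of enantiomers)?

A square has two trans pairs of vertices; adjacent vertices are cis.
There are 3 geometric isomers: (CN/NCS trans, Cl/NO2 trans); (CN/NO2 trans, Cl/NCS trans); (CN/Cl trans, NCS/NO2 trans).
Each arrangement has an internal mirror plane or centre of symmetry, so none is chiral.

0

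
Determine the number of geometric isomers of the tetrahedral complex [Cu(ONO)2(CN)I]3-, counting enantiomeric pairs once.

All four vertices of a tetrahedron are equivalent and mutually adjacent, so cis/trans isomerism cannot arise.
Only one geometric arrangement is possible.

1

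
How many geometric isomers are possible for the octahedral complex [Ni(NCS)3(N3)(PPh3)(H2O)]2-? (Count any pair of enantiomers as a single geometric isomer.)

An octahedron has six vertices in three trans pairs; every non-trans pair is cis.
Working through the distinct placements yields 4 geometric isomers: NCS mer (3 arrangements); NCS fac (chiral).

4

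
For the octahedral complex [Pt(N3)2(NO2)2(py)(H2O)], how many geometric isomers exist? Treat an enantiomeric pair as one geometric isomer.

6

The six octahedral sites form three mutually perpendicular trans pairs.
Working through the distinct placements yields 6 geometric isomers: N3 cis, NO2 cis (3 arrangements, 2 chiral); N3 cis, NO2 trans; N3 trans, NO2 cis; N3 trans, NO2 trans.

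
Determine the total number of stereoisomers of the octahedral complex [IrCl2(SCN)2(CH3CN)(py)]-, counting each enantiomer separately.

8

Working through the distinct placements yields 6 geometric isomers: Cl cis, SCN cis (3 arrangements, 2 chiral); Cl cis, SCN trans; Cl trans, SCN cis; Cl trans, SCN trans.
Of these, 2 lack any improper symmetry element and so occur as enantiomeric pairs, giving 6 + 2 = 8 stereoisomers in total.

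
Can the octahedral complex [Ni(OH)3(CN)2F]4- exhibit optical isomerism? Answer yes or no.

In an octahedral complex each vertex has one trans partner and four cis neighbours.
There are 3 geometric isomers: OH mer, CN trans; OH mer, CN cis; OH fac, CN cis.
Each arrangement has an internal mirror plane or centre of symmetry, so none is chiral.

no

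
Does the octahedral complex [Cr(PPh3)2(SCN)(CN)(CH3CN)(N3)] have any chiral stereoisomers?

yes

In an octahedral complex each vertex has one trans partner and four cis neighbours.
Placing the ligands in turn and identifying arrangements related by rotation or reflection leaves 9 distinct geometric isomers.
Of these, 6 lack any improper symmetry element and so occur as enantiomeric pairs, giving 9 + 6 = 15 stereoisomers in total.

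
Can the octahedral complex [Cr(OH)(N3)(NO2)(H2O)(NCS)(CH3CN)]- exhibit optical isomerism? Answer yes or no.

yes

The six octahedral sites form three mutually perpendicular trans pairs.
Systematic enumeration (placing each ligand type in turn and discarding arrangements equivalent by rotation or reflection) gives 15 geometric isomers.
Of these, 15 lack any improper symmetry element and so occur as enantiomeric pairs, giving 15 + 15 = 30 stereoisomers in total.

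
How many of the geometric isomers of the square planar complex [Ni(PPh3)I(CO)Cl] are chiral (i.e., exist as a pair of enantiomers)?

In a square planar complex each vertex has one trans partner and two cis neighbours.
There are 3 geometric isomers: (CO/I trans, Cl/PPh3 trans); (CO/PPh3 trans, Cl/I trans); (CO/Cl trans, I/PPh3 trans).
Each arrangement has an internal mirror plane or centre of symmetry, so none is chiral.

0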